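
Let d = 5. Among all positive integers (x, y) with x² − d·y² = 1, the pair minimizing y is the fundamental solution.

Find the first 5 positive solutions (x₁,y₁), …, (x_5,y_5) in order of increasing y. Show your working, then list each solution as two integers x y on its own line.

√5 → a₀=2, period (4); ℓ=1 odd so k=1
i=0: a=2 ⇒ p=2, q=1
i=1: a=4 ⇒ p=9, q=4
→ (9, 4).  Check: 9²=81, 5·4²=80, difference 1.
k=2:  x_2 = 9·9+5·4·4 = 161,  y_2 = 9·4+4·9 = 72
k=3:  x_3 = 9·161+5·4·72 = 2889,  y_3 = 9·72+4·161 = 1292
k=4:  x_4 = 9·2889+5·4·1292 = 51841,  y_4 = 9·1292+4·2889 = 23184
k=5:  x_5 = 9·51841+5·4·23184 = 930249,  y_5 = 9·23184+4·51841 = 416020

9 4
161 72
2889 1292
51841 23184
930249 416020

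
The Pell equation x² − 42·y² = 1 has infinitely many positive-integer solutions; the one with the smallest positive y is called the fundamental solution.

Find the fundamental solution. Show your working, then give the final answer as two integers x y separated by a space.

[6; 2,12] for √42; ℓ=2 ⇒ convergent index 1
k=0  a_k=6  p_k/q_k = 6/1
k=1  a_k=2  p_k/q_k = 13/2
fundamental: x₁=13, y₁=2  (since 169 − 42·4 = 1)

13 2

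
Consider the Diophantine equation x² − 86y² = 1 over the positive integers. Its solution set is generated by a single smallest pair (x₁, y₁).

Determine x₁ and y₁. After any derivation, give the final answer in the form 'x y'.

d=86: √d = [9; 3,1,1,1,8,1,1,1,3,18] (ℓ=10, even), read p_9/q_9
k=0  a_k=9  p_k/q_k = 9/1
…
k=4  a_k=1  p_k/q_k = 102/11
…
k=7  a_k=1  p_k/q_k = 1864/201
k=8  a_k=1  p_k/q_k = 2847/307
k=9  a_k=3  p_k/q_k = 10405/1122
→ (10405, 1122).  Check: 10405²=108264025, 86·1122²=108264024, difference 1.

10405 1122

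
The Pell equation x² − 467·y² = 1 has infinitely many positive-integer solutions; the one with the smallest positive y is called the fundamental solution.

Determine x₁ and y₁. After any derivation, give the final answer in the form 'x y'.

√467 = [21; 1,1,1,1,3,…,1,1,42, …], period ℓ=14 (even) → k=13
a_0=21:  p_0=21·1+0=21,  q_0=21·0+1=1
a_1=1:  p_1=1·21+1=22,  q_1=1·1+0=1
…
a_4=1:  p_4=1·65+43=108,  q_4=1·3+2=5
a_5=3:  p_5=3·108+65=389,  q_5=3·5+3=18
…
a_8=3:  p_8=3·27164+1275=82767,  q_8=3·1257+59=3830
a_9=3:  p_9=3·82767+27164=275465,  q_9=3·3830+1257=12747
…
a_11=1:  p_11=1·358232+275465=633697,  q_11=1·16577+12747=29324
a_12=1:  p_12=1·633697+358232=991929,  q_12=1·29324+16577=45901
a_13=1:  p_13=1·991929+633697=1625626,  q_13=1·45901+29324=75225
(x₁, y₁) = (1625626, 75225);  1625626² − 467·75225² = 1 ✓

1625626 75225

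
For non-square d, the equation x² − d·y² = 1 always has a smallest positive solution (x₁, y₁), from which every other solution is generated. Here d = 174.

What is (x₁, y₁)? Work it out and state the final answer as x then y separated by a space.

1451 110

√174 → a₀=13, period (5,4,5,26); ℓ=4 even so k=3
a_0=13:  p_0=13·1+0=13,  q_0=13·0+1=1
…
a_2=4:  p_2=4·66+13=277,  q_2=4·5+1=21
a_3=5:  p_3=5·277+66=1451,  q_3=5·21+5=110
→ (1451, 110).  Check: 1451²=2105401, 174·110²=2105400, difference 1.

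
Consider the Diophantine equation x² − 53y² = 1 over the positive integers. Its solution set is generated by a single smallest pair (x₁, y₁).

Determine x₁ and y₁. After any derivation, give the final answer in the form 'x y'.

66249 9100

√53 = [7; 3,1,1,3,14, …], period ℓ=5 (odd) → k=9
k=0  a_k=7  p_k/q_k = 7/1
k=1  a_k=3  p_k/q_k = 22/3
k=2  a_k=1  p_k/q_k = 29/4
k=3  a_k=1  p_k/q_k = 51/7
…
k=5  a_k=14  p_k/q_k = 2599/357
k=6  a_k=3  p_k/q_k = 7979/1096
k=7  a_k=1  p_k/q_k = 10578/1453
k=8  a_k=1  p_k/q_k = 18557/2549
k=9  a_k=3  p_k/q_k = 66249/9100
fundamental: x₁=66249, y₁=9100  (since 4388930001 − 53·82810000 = 1)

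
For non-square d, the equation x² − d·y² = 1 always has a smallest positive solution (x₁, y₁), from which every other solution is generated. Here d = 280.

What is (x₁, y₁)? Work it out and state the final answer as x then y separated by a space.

√280 → a₀=16, period (1,2,1,2,1,32); ℓ=6 even so k=5
k=0  a_k=16  p_k/q_k = 16/1
…
k=4  a_k=2  p_k/q_k = 184/11
k=5  a_k=1  p_k/q_k = 251/15
→ (251, 15).  Check: 251²=63001, 280·15²=63000, difference 1.

251 15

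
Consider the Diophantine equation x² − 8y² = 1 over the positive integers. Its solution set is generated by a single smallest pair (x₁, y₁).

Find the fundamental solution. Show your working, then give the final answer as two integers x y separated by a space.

√8 → a₀=2, period (1,4); ℓ=2 even so k=1
k=0  a_k=2  p_k/q_k = 2/1
k=1  a_k=1  p_k/q_k = 3/1
fundamental: x₁=3, y₁=1  (since 9 − 8·1 = 1)

3 1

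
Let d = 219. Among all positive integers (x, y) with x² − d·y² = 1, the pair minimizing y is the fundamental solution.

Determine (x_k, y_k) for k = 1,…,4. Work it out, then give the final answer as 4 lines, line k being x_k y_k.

74 5
10951 740
1620674 109515
239848801 16207480

√219 → a₀=14, period (1,3,1,28); ℓ=4 even so k=3
step 0: (14, 1)  from 14·(1,0) + (0,1)
step 1: (15, 1)  from 1·(14,1) + (1,0)
step 2: (59, 4)  from 3·(15,1) + (14,1)
step 3: (74, 5)  from 1·(59,4) + (15,1)
fundamental: x₁=74, y₁=5  (since 5476 − 219·25 = 1)
n=2: (74,5)∘(74,5) = (74·74+219·5·5, 74·5+5·74) = (10951,740)
n=3: (10951,740)∘(74,5) = (74·10951+219·5·740, 74·740+5·10951) = (1620674,109515)
n=4: (1620674,109515)∘(74,5) = (74·1620674+219·5·109515, 74·109515+5·1620674) = (239848801,16207480)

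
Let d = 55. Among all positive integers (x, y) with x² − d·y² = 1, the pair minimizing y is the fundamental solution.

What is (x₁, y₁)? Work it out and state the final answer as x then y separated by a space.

89 12

√55 → a₀=7, period (2,2,2,14); ℓ=4 even so k=3
a_0=7:  p_0=7·1+0=7,  q_0=7·0+1=1
…
a_2=2:  p_2=2·15+7=37,  q_2=2·2+1=5
a_3=2:  p_3=2·37+15=89,  q_3=2·5+2=12
fundamental: x₁=89, y₁=12  (since 7921 − 55·144 = 1)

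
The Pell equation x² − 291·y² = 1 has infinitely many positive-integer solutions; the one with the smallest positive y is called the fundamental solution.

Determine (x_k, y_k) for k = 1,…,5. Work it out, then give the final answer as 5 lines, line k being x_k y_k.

290 17
168199 9860
97555130 5718783
56581807201 3316884280
32817350621450 1923787163617

d=291: √d = [17; 17,34] (ℓ=2, even), read p_1/q_1
a_0=17:  p_0=17·1+0=17,  q_0=17·0+1=1
a_1=17:  p_1=17·17+1=290,  q_1=17·1+0=17
→ (290, 17).  Check: 290²=84100, 291·17²=84099, difference 1.
(290+17√291)^2 = 168199 + 9860√291
(290+17√291)^3 = 97555130 + 5718783√291
(290+17√291)^4 = 56581807201 + 3316884280√291
(290+17√291)^5 = 32817350621450 + 1923787163617√291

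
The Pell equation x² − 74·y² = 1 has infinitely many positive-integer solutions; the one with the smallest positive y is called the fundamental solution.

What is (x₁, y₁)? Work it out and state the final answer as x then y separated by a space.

√74 → a₀=8, period (1,1,1,1,16); ℓ=5 odd so k=9
i=0: a=8 ⇒ p=8, q=1
…
i=5: a=16 ⇒ p=714, q=83
…
i=7: a=1 ⇒ p=1471, q=171
i=8: a=1 ⇒ p=2228, q=259
i=9: a=1 ⇒ p=3699, q=430
fundamental: x₁=3699, y₁=430  (since 13682601 − 74·184900 = 1)

3699 430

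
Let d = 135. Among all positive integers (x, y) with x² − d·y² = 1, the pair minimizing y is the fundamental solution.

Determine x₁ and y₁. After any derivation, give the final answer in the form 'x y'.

244 21

√135 → a₀=11, period (1,1,1,1,1,1,1,22); ℓ=8 even so k=7
k=0  a_k=11  p_k/q_k = 11/1
k=1  a_k=1  p_k/q_k = 12/1
k=2  a_k=1  p_k/q_k = 23/2
k=3  a_k=1  p_k/q_k = 35/3
…
k=5  a_k=1  p_k/q_k = 93/8
k=6  a_k=1  p_k/q_k = 151/13
k=7  a_k=1  p_k/q_k = 244/21
→ (244, 21).  Check: 244²=59536, 135·21²=59535, difference 1.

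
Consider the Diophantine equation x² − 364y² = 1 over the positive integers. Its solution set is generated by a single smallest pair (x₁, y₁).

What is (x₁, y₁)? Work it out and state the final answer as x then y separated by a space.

4954951 259710

d=364: √d = [19; 12,1,2,3,1,8,1,3,2,1,12,38] (ℓ=12, even), read p_11/q_11
step 0: (19, 1)  from 19·(1,0) + (0,1)
…
step 3: (725, 38)  from 2·(248,13) + (229,12)
step 4: (2423, 127)  from 3·(725,38) + (248,13)
step 5: (3148, 165)  from 1·(2423,127) + (725,38)
step 6: (27607, 1447)  from 8·(3148,165) + (2423,127)
step 7: (30755, 1612)  from 1·(27607,1447) + (3148,165)
…
step 9: (270499, 14178)  from 2·(119872,6283) + (30755,1612)
step 10: (390371, 20461)  from 1·(270499,14178) + (119872,6283)
step 11: (4954951, 259710)  from 12·(390371,20461) + (270499,14178)
→ (4954951, 259710).  Check: 4954951²=24551539412401, 364·259710²=24551539412400, difference 1.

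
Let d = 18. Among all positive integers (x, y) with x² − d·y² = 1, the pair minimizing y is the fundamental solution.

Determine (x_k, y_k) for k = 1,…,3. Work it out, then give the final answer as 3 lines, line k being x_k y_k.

17 4
577 136
19601 4620

d=18: √d = [4; 4,8] (ℓ=2, even), read p_1/q_1
a_0=4:  p_0=4·1+0=4,  q_0=4·0+1=1
a_1=4:  p_1=4·4+1=17,  q_1=4·1+0=4
fundamental: x₁=17, y₁=4  (since 289 − 18·16 = 1)
n=2: (17,4)∘(17,4) = (17·17+18·4·4, 17·4+4·17) = (577,136)
n=3: (577,136)∘(17,4) = (17·577+18·4·136, 17·136+4·577) = (19601,4620)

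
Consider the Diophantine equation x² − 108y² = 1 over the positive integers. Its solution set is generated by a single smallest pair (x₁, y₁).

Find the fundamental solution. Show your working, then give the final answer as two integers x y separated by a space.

√108 = [10; 2,1,1,4,1,1,2,20, …], period ℓ=8 (even) → k=7
i=0: a=10 ⇒ p=10, q=1
…
i=3: a=1 ⇒ p=52, q=5
…
i=5: a=1 ⇒ p=291, q=28
i=6: a=1 ⇒ p=530, q=51
i=7: a=2 ⇒ p=1351, q=130
→ (1351, 130).  Check: 1351²=1825201, 108·130²=1825200, difference 1.

1351 130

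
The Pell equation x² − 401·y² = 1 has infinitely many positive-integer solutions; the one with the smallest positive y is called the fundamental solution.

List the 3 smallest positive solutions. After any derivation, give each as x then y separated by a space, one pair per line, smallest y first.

√401 = [20; 40, …], period ℓ=1 (odd) → k=1
step 0: (20, 1)  from 20·(1,0) + (0,1)
step 1: (801, 40)  from 40·(20,1) + (1,0)
fundamental: x₁=801, y₁=40  (since 641601 − 401·1600 = 1)
k=2:  x_2 = 801·801+401·40·40 = 1283201,  y_2 = 801·40+40·801 = 64080
k=3:  x_3 = 801·1283201+401·40·64080 = 2055687201,  y_3 = 801·64080+40·1283201 = 102656120

801 40
1283201 64080
2055687201 102656120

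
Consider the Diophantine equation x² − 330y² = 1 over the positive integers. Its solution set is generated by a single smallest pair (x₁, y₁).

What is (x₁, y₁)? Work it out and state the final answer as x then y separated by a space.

√330 → a₀=18, period (6,36); ℓ=2 even so k=1
k=0  a_k=18  p_k/q_k = 18/1
k=1  a_k=6  p_k/q_k = 109/6
(x₁, y₁) = (109, 6);  109² − 330·6² = 1 ✓

109 6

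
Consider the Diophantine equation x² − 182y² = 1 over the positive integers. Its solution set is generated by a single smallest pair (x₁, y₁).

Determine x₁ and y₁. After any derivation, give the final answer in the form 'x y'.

√182 = [13; 2,26, …], period ℓ=2 (even) → k=1
step 0: (13, 1)  from 13·(1,0) + (0,1)
step 1: (27, 2)  from 2·(13,1) + (1,0)
→ (27, 2).  Check: 27²=729, 182·2²=728, difference 1.

27 2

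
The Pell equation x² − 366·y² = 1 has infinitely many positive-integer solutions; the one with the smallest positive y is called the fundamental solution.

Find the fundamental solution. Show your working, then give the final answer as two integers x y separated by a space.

907925 47458

[19; 7,1,1,1,2,12,2,1,1,1,7,38] for √366; ℓ=12 ⇒ convergent index 11
i=0: a=19 ⇒ p=19, q=1
i=1: a=7 ⇒ p=134, q=7
i=2: a=1 ⇒ p=153, q=8
i=3: a=1 ⇒ p=287, q=15
…
i=5: a=2 ⇒ p=1167, q=61
i=6: a=12 ⇒ p=14444, q=755
i=7: a=2 ⇒ p=30055, q=1571
i=8: a=1 ⇒ p=44499, q=2326
…
i=10: a=1 ⇒ p=119053, q=6223
i=11: a=7 ⇒ p=907925, q=47458
fundamental: x₁=907925, y₁=47458  (since 824327805625 − 366·2252261764 = 1)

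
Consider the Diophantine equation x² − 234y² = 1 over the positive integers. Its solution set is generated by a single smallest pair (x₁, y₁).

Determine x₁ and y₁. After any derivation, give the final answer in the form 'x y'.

5201 340

√234 → a₀=15, period (3,2,1,2,1,2,3,30); ℓ=8 even so k=7
step 0: (15, 1)  from 15·(1,0) + (0,1)
…
step 2: (107, 7)  from 2·(46,3) + (15,1)
…
step 4: (413, 27)  from 2·(153,10) + (107,7)
…
step 6: (1545, 101)  from 2·(566,37) + (413,27)
step 7: (5201, 340)  from 3·(1545,101) + (566,37)
→ (5201, 340).  Check: 5201²=27050401, 234·340²=27050400, difference 1.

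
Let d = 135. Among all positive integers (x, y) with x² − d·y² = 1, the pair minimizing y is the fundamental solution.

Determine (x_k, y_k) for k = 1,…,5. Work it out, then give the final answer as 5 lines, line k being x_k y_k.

244 21
119071 10248
58106404 5001003
28355806081 2440479216
13837575261124 1190948856405

d=135: √d = [11; 1,1,1,1,1,1,1,22] (ℓ=8, even), read p_7/q_7
k=0  a_k=11  p_k/q_k = 11/1
k=1  a_k=1  p_k/q_k = 12/1
k=2  a_k=1  p_k/q_k = 23/2
k=3  a_k=1  p_k/q_k = 35/3
k=4  a_k=1  p_k/q_k = 58/5
k=5  a_k=1  p_k/q_k = 93/8
k=6  a_k=1  p_k/q_k = 151/13
k=7  a_k=1  p_k/q_k = 244/21
(x₁, y₁) = (244, 21);  244² − 135·21² = 1 ✓
(244+21√135)^2 = 119071 + 10248√135
(244+21√135)^3 = 58106404 + 5001003√135
(244+21√135)^4 = 28355806081 + 2440479216√135
(244+21√135)^5 = 13837575261124 + 1190948856405√135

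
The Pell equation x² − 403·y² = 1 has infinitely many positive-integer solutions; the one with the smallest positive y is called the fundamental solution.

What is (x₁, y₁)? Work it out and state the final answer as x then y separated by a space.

669878 33369

[20; 13,2,1,3,1,3,1,2,13,40] for √403; ℓ=10 ⇒ convergent index 9
step 0: (20, 1)  from 20·(1,0) + (0,1)
step 1: (261, 13)  from 13·(20,1) + (1,0)
step 2: (542, 27)  from 2·(261,13) + (20,1)
step 3: (803, 40)  from 1·(542,27) + (261,13)
…
step 6: (14213, 708)  from 3·(3754,187) + (2951,147)
step 7: (17967, 895)  from 1·(14213,708) + (3754,187)
step 8: (50147, 2498)  from 2·(17967,895) + (14213,708)
step 9: (669878, 33369)  from 13·(50147,2498) + (17967,895)
(x₁, y₁) = (669878, 33369);  669878² − 403·33369² = 1 ✓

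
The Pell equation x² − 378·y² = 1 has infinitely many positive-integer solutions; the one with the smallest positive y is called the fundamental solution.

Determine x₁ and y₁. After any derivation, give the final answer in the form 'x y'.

8749 450

√378 = [19; 2,3,1,4,1,3,2,38, …], period ℓ=8 (even) → k=7
a_0=19:  p_0=19·1+0=19,  q_0=19·0+1=1
…
a_3=1:  p_3=1·136+39=175,  q_3=1·7+2=9
a_4=4:  p_4=4·175+136=836,  q_4=4·9+7=43
a_5=1:  p_5=1·836+175=1011,  q_5=1·43+9=52
a_6=3:  p_6=3·1011+836=3869,  q_6=3·52+43=199
a_7=2:  p_7=2·3869+1011=8749,  q_7=2·199+52=450
(x₁, y₁) = (8749, 450);  8749² − 378·450² = 1 ✓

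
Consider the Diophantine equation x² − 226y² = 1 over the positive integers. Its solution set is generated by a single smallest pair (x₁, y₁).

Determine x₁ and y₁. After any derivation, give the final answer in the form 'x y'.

d=226: √d = [15; 30] (ℓ=1, odd), read p_1/q_1
a_0=15:  p_0=15·1+0=15,  q_0=15·0+1=1
a_1=30:  p_1=30·15+1=451,  q_1=30·1+0=30
fundamental: x₁=451, y₁=30  (since 203401 − 226·900 = 1)

451 30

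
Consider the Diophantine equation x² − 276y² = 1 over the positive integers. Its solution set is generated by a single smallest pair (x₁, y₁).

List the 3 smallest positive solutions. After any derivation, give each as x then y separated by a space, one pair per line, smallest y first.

7775 468
120901249 7277400
1880014414175 113163569532

d=276: √d = [16; 1,1,1,1,2,2,2,1,1,1,1,32] (ℓ=12, even), read p_11/q_11
i=0: a=16 ⇒ p=16, q=1
i=1: a=1 ⇒ p=17, q=1
…
i=5: a=2 ⇒ p=216, q=13
i=6: a=2 ⇒ p=515, q=31
…
i=8: a=1 ⇒ p=1761, q=106
i=9: a=1 ⇒ p=3007, q=181
i=10: a=1 ⇒ p=4768, q=287
i=11: a=1 ⇒ p=7775, q=468
→ (7775, 468).  Check: 7775²=60450625, 276·468²=60450624, difference 1.
n=2: (7775,468)∘(7775,468) = (7775·7775+276·468·468, 7775·468+468·7775) = (120901249,7277400)
n=3: (120901249,7277400)∘(7775,468) = (7775·120901249+276·468·7277400, 7775·7277400+468·120901249) = (1880014414175,113163569532)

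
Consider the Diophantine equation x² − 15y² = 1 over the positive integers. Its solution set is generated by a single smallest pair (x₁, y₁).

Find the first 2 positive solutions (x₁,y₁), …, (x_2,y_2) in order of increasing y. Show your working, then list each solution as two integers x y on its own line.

4 1
31 8

d=15: √d = [3; 1,6] (ℓ=2, even), read p_1/q_1
k=0  a_k=3  p_k/q_k = 3/1
k=1  a_k=1  p_k/q_k = 4/1
fundamental: x₁=4, y₁=1  (since 16 − 15·1 = 1)
k=2:  x_2 = 4·4+15·1·1 = 31,  y_2 = 4·1+1·4 = 8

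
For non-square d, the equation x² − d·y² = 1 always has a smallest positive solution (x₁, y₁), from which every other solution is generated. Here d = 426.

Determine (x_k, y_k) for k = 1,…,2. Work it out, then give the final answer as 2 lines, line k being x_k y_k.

√426 = [20; 1,1,1,3,2,6,2,3,1,1,1,40, …], period ℓ=12 (even) → k=11
k=0  a_k=20  p_k/q_k = 20/1
…
k=4  a_k=3  p_k/q_k = 227/11
…
k=6  a_k=6  p_k/q_k = 3323/161
…
k=9  a_k=1  p_k/q_k = 31971/1549
k=10  a_k=1  p_k/q_k = 56780/2751
k=11  a_k=1  p_k/q_k = 88751/4300
fundamental: x₁=88751, y₁=4300  (since 7876740001 − 426·18490000 = 1)
k=2:  x_2 = 88751·88751+426·4300·4300 = 15753480001,  y_2 = 88751·4300+4300·88751 = 763258600

88751 4300
15753480001 763258600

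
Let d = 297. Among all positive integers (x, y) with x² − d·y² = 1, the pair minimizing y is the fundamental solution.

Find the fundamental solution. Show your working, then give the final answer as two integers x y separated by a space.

√297 = [17; 4,3,1,1,2,1,1,3,4,34, …], period ℓ=10 (even) → k=9
k=0  a_k=17  p_k/q_k = 17/1
…
k=3  a_k=1  p_k/q_k = 293/17
k=4  a_k=1  p_k/q_k = 517/30
k=5  a_k=2  p_k/q_k = 1327/77
k=6  a_k=1  p_k/q_k = 1844/107
…
k=8  a_k=3  p_k/q_k = 11357/659
k=9  a_k=4  p_k/q_k = 48599/2820
→ (48599, 2820).  Check: 48599²=2361862801, 297·2820²=2361862800, difference 1.

48599 2820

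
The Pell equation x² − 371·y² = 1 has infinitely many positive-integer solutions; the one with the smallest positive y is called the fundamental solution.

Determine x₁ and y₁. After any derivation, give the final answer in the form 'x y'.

d=371: √d = [19; 3,1,4,1,3,38] (ℓ=6, even), read p_5/q_5
i=0: a=19 ⇒ p=19, q=1
i=1: a=3 ⇒ p=58, q=3
…
i=3: a=4 ⇒ p=366, q=19
i=4: a=1 ⇒ p=443, q=23
i=5: a=3 ⇒ p=1695, q=88
→ (1695, 88).  Check: 1695²=2873025, 371·88²=2873024, difference 1.

1695 88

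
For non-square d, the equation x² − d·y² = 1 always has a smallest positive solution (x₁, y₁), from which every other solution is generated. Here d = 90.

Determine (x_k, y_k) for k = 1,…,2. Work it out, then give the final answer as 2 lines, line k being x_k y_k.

√90 → a₀=9, period (2,18); ℓ=2 even so k=1
i=0: a=9 ⇒ p=9, q=1
i=1: a=2 ⇒ p=19, q=2
fundamental: x₁=19, y₁=2  (since 361 − 90·4 = 1)
n=2: (19,2)∘(19,2) = (19·19+90·2·2, 19·2+2·19) = (721,76)

19 2
721 76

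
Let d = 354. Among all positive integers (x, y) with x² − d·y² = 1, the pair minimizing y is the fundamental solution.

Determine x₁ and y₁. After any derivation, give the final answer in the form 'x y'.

d=354: √d = [18; 1,4,2,2,18,2,2,4,1,36] (ℓ=10, even), read p_9/q_9
step 0: (18, 1)  from 18·(1,0) + (0,1)
…
step 8: (210294, 11177)  from 4·(47771,2539) + (19210,1021)
step 9: (258065, 13716)  from 1·(210294,11177) + (47771,2539)
(x₁, y₁) = (258065, 13716);  258065² − 354·13716² = 1 ✓

258065 13716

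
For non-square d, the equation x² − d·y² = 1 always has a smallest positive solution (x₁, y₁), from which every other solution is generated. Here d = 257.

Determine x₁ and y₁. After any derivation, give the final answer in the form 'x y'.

513 32

√257 = [16; 32, …], period ℓ=1 (odd) → k=1
k=0  a_k=16  p_k/q_k = 16/1
k=1  a_k=32  p_k/q_k = 513/32
(x₁, y₁) = (513, 32);  513² − 257·32² = 1 ✓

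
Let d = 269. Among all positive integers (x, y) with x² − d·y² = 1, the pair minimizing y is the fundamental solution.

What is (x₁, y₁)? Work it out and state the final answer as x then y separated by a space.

√269 → a₀=16, period (2,2,32); ℓ=3 odd so k=5
step 0: (16, 1)  from 16·(1,0) + (0,1)
step 1: (33, 2)  from 2·(16,1) + (1,0)
step 2: (82, 5)  from 2·(33,2) + (16,1)
step 3: (2657, 162)  from 32·(82,5) + (33,2)
step 4: (5396, 329)  from 2·(2657,162) + (82,5)
step 5: (13449, 820)  from 2·(5396,329) + (2657,162)
(x₁, y₁) = (13449, 820);  13449² − 269·820² = 1 ✓

13449 820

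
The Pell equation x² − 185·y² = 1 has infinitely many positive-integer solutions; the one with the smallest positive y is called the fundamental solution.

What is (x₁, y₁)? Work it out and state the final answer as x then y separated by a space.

d=185: √d = [13; 1,1,1,1,26] (ℓ=5, odd), read p_9/q_9
i=0: a=13 ⇒ p=13, q=1
i=1: a=1 ⇒ p=14, q=1
…
i=7: a=1 ⇒ p=3686, q=271
i=8: a=1 ⇒ p=5563, q=409
i=9: a=1 ⇒ p=9249, q=680
fundamental: x₁=9249, y₁=680  (since 85544001 − 185·462400 = 1)

9249 680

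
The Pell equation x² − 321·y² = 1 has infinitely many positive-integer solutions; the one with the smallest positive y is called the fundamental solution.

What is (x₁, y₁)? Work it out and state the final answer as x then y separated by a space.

[17; 1,10,1,34] for √321; ℓ=4 ⇒ convergent index 3
a_0=17:  p_0=17·1+0=17,  q_0=17·0+1=1
a_1=1:  p_1=1·17+1=18,  q_1=1·1+0=1
a_2=10:  p_2=10·18+17=197,  q_2=10·1+1=11
a_3=1:  p_3=1·197+18=215,  q_3=1·11+1=12
fundamental: x₁=215, y₁=12  (since 46225 − 321·144 = 1)

215 12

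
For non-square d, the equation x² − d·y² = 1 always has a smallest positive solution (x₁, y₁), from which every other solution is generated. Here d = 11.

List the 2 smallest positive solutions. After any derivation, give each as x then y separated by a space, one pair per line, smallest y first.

10 3
199 60

[3; 3,6] for √11; ℓ=2 ⇒ convergent index 1
k=0  a_k=3  p_k/q_k = 3/1
k=1  a_k=3  p_k/q_k = 10/3
(x₁, y₁) = (10, 3);  10² − 11·3² = 1 ✓
n=2: (10,3)∘(10,3) = (10·10+11·3·3, 10·3+3·10) = (199,60)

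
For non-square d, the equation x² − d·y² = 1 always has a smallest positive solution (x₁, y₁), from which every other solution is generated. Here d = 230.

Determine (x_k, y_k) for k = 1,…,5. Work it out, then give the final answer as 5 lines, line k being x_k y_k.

91 6
16561 1092
3014011 198738
548533441 36169224
99830072251 6582600030

√230 = [15; 6,30, …], period ℓ=2 (even) → k=1
i=0: a=15 ⇒ p=15, q=1
i=1: a=6 ⇒ p=91, q=6
→ (91, 6).  Check: 91²=8281, 230·6²=8280, difference 1.
(x_2, y_2) = (91·91 + 230·6·6, 91·6 + 6·91) = (16561, 1092)
(x_3, y_3) = (91·16561 + 230·6·1092, 91·1092 + 6·16561) = (3014011, 198738)
(x_4, y_4) = (91·3014011 + 230·6·198738, 91·198738 + 6·3014011) = (548533441, 36169224)
(x_5, y_5) = (91·548533441 + 230·6·36169224, 91·36169224 + 6·548533441) = (99830072251, 6582600030)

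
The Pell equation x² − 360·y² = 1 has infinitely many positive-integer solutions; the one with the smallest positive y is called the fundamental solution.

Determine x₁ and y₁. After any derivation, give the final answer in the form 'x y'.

19 1

√360 = [18; 1,36, …], period ℓ=2 (even) → k=1
step 0: (18, 1)  from 18·(1,0) + (0,1)
step 1: (19, 1)  from 1·(18,1) + (1,0)
(x₁, y₁) = (19, 1);  19² − 360·1² = 1 ✓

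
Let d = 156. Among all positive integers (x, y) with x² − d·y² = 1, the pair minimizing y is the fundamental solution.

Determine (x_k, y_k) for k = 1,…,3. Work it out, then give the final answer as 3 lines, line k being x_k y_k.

√156 → a₀=12, period (2,24); ℓ=2 even so k=1
step 0: (12, 1)  from 12·(1,0) + (0,1)
step 1: (25, 2)  from 2·(12,1) + (1,0)
fundamental: x₁=25, y₁=2  (since 625 − 156·4 = 1)
k=2:  x_2 = 25·25+156·2·2 = 1249,  y_2 = 25·2+2·25 = 100
k=3:  x_3 = 25·1249+156·2·100 = 62425,  y_3 = 25·100+2·1249 = 4998

25 2
1249 100
62425 4998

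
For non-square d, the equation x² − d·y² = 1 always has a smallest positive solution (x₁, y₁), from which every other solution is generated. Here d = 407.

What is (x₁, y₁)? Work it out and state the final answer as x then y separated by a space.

2663 132

√407 → a₀=20, period (5,1,2,1,5,40); ℓ=6 even so k=5
step 0: (20, 1)  from 20·(1,0) + (0,1)
…
step 4: (464, 23)  from 1·(343,17) + (121,6)
step 5: (2663, 132)  from 5·(464,23) + (343,17)
→ (2663, 132).  Check: 2663²=7091569, 407·132²=7091568, difference 1.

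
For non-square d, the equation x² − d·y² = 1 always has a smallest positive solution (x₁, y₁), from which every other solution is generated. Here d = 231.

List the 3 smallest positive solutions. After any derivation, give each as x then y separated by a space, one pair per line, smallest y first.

76 5
11551 760
1755676 115515

d=231: √d = [15; 5,30] (ℓ=2, even), read p_1/q_1
step 0: (15, 1)  from 15·(1,0) + (0,1)
step 1: (76, 5)  from 5·(15,1) + (1,0)
fundamental: x₁=76, y₁=5  (since 5776 − 231·25 = 1)
k=2:  x_2 = 76·76+231·5·5 = 11551,  y_2 = 76·5+5·76 = 760
k=3:  x_3 = 76·11551+231·5·760 = 1755676,  y_3 = 76·760+5·11551 = 115515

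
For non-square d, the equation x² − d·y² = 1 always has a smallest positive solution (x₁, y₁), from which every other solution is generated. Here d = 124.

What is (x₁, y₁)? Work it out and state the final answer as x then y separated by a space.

4620799 414960

[11; 7,2,1,1,1,…,2,7,22] for √124; ℓ=16 ⇒ convergent index 15
k=0  a_k=11  p_k/q_k = 11/1
…
k=6  a_k=3  p_k/q_k = 2383/214
k=7  a_k=1  p_k/q_k = 3040/273
k=8  a_k=4  p_k/q_k = 14543/1306
k=9  a_k=1  p_k/q_k = 17583/1579
…
k=11  a_k=1  p_k/q_k = 84875/7622
k=12  a_k=1  p_k/q_k = 152167/13665
…
k=14  a_k=2  p_k/q_k = 626251/56239
k=15  a_k=7  p_k/q_k = 4620799/414960
(x₁, y₁) = (4620799, 414960);  4620799² − 124·414960² = 1 ✓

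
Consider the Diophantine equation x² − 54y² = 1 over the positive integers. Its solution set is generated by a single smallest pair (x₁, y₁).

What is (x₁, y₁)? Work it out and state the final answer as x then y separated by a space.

485 66

d=54: √d = [7; 2,1,6,1,2,14] (ℓ=6, even), read p_5/q_5
k=0  a_k=7  p_k/q_k = 7/1
k=1  a_k=2  p_k/q_k = 15/2
k=2  a_k=1  p_k/q_k = 22/3
k=3  a_k=6  p_k/q_k = 147/20
k=4  a_k=1  p_k/q_k = 169/23
k=5  a_k=2  p_k/q_k = 485/66
(x₁, y₁) = (485, 66);  485² − 54·66² = 1 ✓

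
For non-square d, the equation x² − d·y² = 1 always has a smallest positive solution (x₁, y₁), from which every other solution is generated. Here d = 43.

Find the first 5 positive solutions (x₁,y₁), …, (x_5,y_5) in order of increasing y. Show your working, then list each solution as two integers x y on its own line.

√43 = [6; 1,1,3,1,5,1,3,1,1,12, …], period ℓ=10 (even) → k=9
k=0  a_k=6  p_k/q_k = 6/1
k=1  a_k=1  p_k/q_k = 7/1
k=2  a_k=1  p_k/q_k = 13/2
k=3  a_k=3  p_k/q_k = 46/7
…
k=5  a_k=5  p_k/q_k = 341/52
k=6  a_k=1  p_k/q_k = 400/61
k=7  a_k=3  p_k/q_k = 1541/235
k=8  a_k=1  p_k/q_k = 1941/296
k=9  a_k=1  p_k/q_k = 3482/531
(x₁, y₁) = (3482, 531);  3482² − 43·531² = 1 ✓
(x_2, y_2) = (3482·3482 + 43·531·531, 3482·531 + 531·3482) = (24248647, 3697884)
(x_3, y_3) = (3482·24248647 + 43·531·3697884, 3482·3697884 + 531·24248647) = (168867574226, 25752063645)
(x_4, y_4) = (3482·168867574226 + 43·531·25752063645, 3482·25752063645 + 531·168867574226) = (1175993762661217, 179337367525896)
(x_5, y_5) = (3482·1175993762661217 + 43·531·179337367525896, 3482·179337367525896 + 531·1175993762661217) = (8189620394305140962, 1248905401698276099)

3482 531
24248647 3697884
168867574226 25752063645
1175993762661217 179337367525896
8189620394305140962 1248905401698276099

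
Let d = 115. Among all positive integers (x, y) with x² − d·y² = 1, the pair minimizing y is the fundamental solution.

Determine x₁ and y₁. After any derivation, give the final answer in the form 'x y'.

1126 105

[10; 1,2,1,1,1,1,1,2,1,20] for √115; ℓ=10 ⇒ convergent index 9
k=0  a_k=10  p_k/q_k = 10/1
…
k=5  a_k=1  p_k/q_k = 118/11
…
k=8  a_k=2  p_k/q_k = 815/76
k=9  a_k=1  p_k/q_k = 1126/105
→ (1126, 105).  Check: 1126²=1267876, 115·105²=1267875, difference 1.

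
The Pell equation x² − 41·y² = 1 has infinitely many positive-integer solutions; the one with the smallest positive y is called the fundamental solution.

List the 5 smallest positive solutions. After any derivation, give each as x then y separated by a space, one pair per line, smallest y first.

2049 320
8396801 1311360
34410088449 5373952960
141012534067201 22022457918720
577869330197301249 90248027176961600

d=41: √d = [6; 2,2,12] (ℓ=3, odd), read p_5/q_5
k=0  a_k=6  p_k/q_k = 6/1
…
k=2  a_k=2  p_k/q_k = 32/5
…
k=4  a_k=2  p_k/q_k = 826/129
k=5  a_k=2  p_k/q_k = 2049/320
(x₁, y₁) = (2049, 320);  2049² − 41·320² = 1 ✓
(2049+320√41)^2 = 8396801 + 1311360√41
(2049+320√41)^3 = 34410088449 + 5373952960√41
(2049+320√41)^4 = 141012534067201 + 22022457918720√41
(2049+320√41)^5 = 577869330197301249 + 90248027176961600√41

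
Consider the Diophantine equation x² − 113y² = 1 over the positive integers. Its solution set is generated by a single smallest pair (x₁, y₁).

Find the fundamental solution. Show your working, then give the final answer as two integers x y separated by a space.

1204353 113296

√113 = [10; 1,1,1,2,2,1,1,1,20, …], period ℓ=9 (odd) → k=17
step 0: (10, 1)  from 10·(1,0) + (0,1)
…
step 2: (21, 2)  from 1·(11,1) + (10,1)
…
step 4: (85, 8)  from 2·(32,3) + (21,2)
step 5: (202, 19)  from 2·(85,8) + (32,3)
step 6: (287, 27)  from 1·(202,19) + (85,8)
step 7: (489, 46)  from 1·(287,27) + (202,19)
step 8: (776, 73)  from 1·(489,46) + (287,27)
…
step 11: (32794, 3085)  from 1·(16785,1579) + (16009,1506)
step 12: (49579, 4664)  from 1·(32794,3085) + (16785,1579)
step 13: (131952, 12413)  from 2·(49579,4664) + (32794,3085)
step 14: (313483, 29490)  from 2·(131952,12413) + (49579,4664)
step 15: (445435, 41903)  from 1·(313483,29490) + (131952,12413)
step 16: (758918, 71393)  from 1·(445435,41903) + (313483,29490)
step 17: (1204353, 113296)  from 1·(758918,71393) + (445435,41903)
→ (1204353, 113296).  Check: 1204353²=1450466148609, 113·113296²=1450466148608, difference 1.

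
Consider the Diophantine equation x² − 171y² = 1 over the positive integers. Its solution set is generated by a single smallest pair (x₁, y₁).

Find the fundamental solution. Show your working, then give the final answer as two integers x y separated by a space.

170 13

d=171: √d = [13; 13,26] (ℓ=2, even), read p_1/q_1
step 0: (13, 1)  from 13·(1,0) + (0,1)
step 1: (170, 13)  from 13·(13,1) + (1,0)
→ (170, 13).  Check: 170²=28900, 171·13²=28899, difference 1.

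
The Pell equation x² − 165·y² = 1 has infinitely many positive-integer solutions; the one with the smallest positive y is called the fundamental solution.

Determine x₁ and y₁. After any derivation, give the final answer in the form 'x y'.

[12; 1,5,2,5,1,24] for √165; ℓ=6 ⇒ convergent index 5
k=0  a_k=12  p_k/q_k = 12/1
k=1  a_k=1  p_k/q_k = 13/1
k=2  a_k=5  p_k/q_k = 77/6
…
k=4  a_k=5  p_k/q_k = 912/71
k=5  a_k=1  p_k/q_k = 1079/84
(x₁, y₁) = (1079, 84);  1079² − 165·84² = 1 ✓

1079 84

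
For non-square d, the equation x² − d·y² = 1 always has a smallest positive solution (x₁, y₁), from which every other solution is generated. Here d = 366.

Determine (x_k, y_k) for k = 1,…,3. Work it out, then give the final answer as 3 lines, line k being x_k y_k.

907925 47458
1648655611249 86176609300
2993711291685588725 156483795997357542

√366 = [19; 7,1,1,1,2,12,2,1,1,1,7,38, …], period ℓ=12 (even) → k=11
step 0: (19, 1)  from 19·(1,0) + (0,1)
…
step 6: (14444, 755)  from 12·(1167,61) + (440,23)
…
step 8: (44499, 2326)  from 1·(30055,1571) + (14444,755)
…
step 10: (119053, 6223)  from 1·(74554,3897) + (44499,2326)
step 11: (907925, 47458)  from 7·(119053,6223) + (74554,3897)
fundamental: x₁=907925, y₁=47458  (since 824327805625 − 366·2252261764 = 1)
(x_2, y_2) = (907925·907925 + 366·47458·47458, 907925·47458 + 47458·907925) = (1648655611249, 86176609300)
(x_3, y_3) = (907925·1648655611249 + 366·47458·86176609300, 907925·86176609300 + 47458·1648655611249) = (2993711291685588725, 156483795997357542)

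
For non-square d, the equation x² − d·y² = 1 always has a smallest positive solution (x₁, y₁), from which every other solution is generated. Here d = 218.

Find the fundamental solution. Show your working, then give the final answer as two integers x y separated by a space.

126003 8534

d=218: √d = [14; 1,3,3,1,28] (ℓ=5, odd), read p_9/q_9
i=0: a=14 ⇒ p=14, q=1
…
i=4: a=1 ⇒ p=251, q=17
i=5: a=28 ⇒ p=7220, q=489
…
i=8: a=3 ⇒ p=96370, q=6527
i=9: a=1 ⇒ p=126003, q=8534
fundamental: x₁=126003, y₁=8534  (since 15876756009 − 218·72829156 = 1)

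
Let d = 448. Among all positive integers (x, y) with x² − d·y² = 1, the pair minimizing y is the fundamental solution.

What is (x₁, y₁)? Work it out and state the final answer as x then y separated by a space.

[21; 6,42] for √448; ℓ=2 ⇒ convergent index 1
i=0: a=21 ⇒ p=21, q=1
i=1: a=6 ⇒ p=127, q=6
(x₁, y₁) = (127, 6);  127² − 448·6² = 1 ✓

127 6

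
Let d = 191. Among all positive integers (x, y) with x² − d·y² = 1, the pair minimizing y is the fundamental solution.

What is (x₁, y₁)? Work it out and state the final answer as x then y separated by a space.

√191 → a₀=13, period (1,4,1,1,3,…,4,1,26); ℓ=16 even so k=15
i=0: a=13 ⇒ p=13, q=1
…
i=4: a=1 ⇒ p=152, q=11
…
i=6: a=2 ⇒ p=1230, q=89
…
i=9: a=2 ⇒ p=83433, q=6037
i=10: a=2 ⇒ p=207083, q=14984
…
i=14: a=4 ⇒ p=7377553, q=533821
i=15: a=1 ⇒ p=8994000, q=650783
fundamental: x₁=8994000, y₁=650783  (since 80892036000000 − 191·423518513089 = 1)

8994000 650783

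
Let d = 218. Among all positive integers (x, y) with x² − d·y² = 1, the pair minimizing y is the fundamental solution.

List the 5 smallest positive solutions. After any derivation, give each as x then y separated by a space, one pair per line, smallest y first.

d=218: √d = [14; 1,3,3,1,28] (ℓ=5, odd), read p_9/q_9
a_0=14:  p_0=14·1+0=14,  q_0=14·0+1=1
a_1=1:  p_1=1·14+1=15,  q_1=1·1+0=1
…
a_3=3:  p_3=3·59+15=192,  q_3=3·4+1=13
a_4=1:  p_4=1·192+59=251,  q_4=1·13+4=17
a_5=28:  p_5=28·251+192=7220,  q_5=28·17+13=489
…
a_8=3:  p_8=3·29633+7471=96370,  q_8=3·2007+506=6527
a_9=1:  p_9=1·96370+29633=126003,  q_9=1·6527+2007=8534
(x₁, y₁) = (126003, 8534);  126003² − 218·8534² = 1 ✓
(126003+8534√218)^2 = 31753512017 + 2150619204√218
(126003+8534√218)^3 = 8002075549230099 + 541968943114690√218
(126003+8534√218)^4 = 2016571050827526816577 + 136579425476409948936√218
(126003+8534√218)^5 = 508188004226839647389073363 + 34418834696066196648450926√218

126003 8534
31753512017 2150619204
8002075549230099 541968943114690
2016571050827526816577 136579425476409948936
508188004226839647389073363 34418834696066196648450926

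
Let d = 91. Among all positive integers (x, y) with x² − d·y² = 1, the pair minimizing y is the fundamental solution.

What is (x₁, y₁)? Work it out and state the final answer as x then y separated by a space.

√91 → a₀=9, period (1,1,5,1,5,1,1,18); ℓ=8 even so k=7
a_0=9:  p_0=9·1+0=9,  q_0=9·0+1=1
a_1=1:  p_1=1·9+1=10,  q_1=1·1+0=1
a_2=1:  p_2=1·10+9=19,  q_2=1·1+1=2
…
a_5=5:  p_5=5·124+105=725,  q_5=5·13+11=76
a_6=1:  p_6=1·725+124=849,  q_6=1·76+13=89
a_7=1:  p_7=1·849+725=1574,  q_7=1·89+76=165
→ (1574, 165).  Check: 1574²=2477476, 91·165²=2477475, difference 1.

1574 165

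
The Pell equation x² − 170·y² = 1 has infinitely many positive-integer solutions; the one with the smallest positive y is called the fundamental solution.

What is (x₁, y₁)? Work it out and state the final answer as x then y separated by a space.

339 26

[13; 26] for √170; ℓ=1 ⇒ convergent index 1
k=0  a_k=13  p_k/q_k = 13/1
k=1  a_k=26  p_k/q_k = 339/26
fundamental: x₁=339, y₁=26  (since 114921 − 170·676 = 1)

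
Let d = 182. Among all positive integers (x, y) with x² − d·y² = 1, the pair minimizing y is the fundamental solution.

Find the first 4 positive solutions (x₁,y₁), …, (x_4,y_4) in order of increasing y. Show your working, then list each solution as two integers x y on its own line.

27 2
1457 108
78651 5830
4245697 314712

√182 = [13; 2,26, …], period ℓ=2 (even) → k=1
k=0  a_k=13  p_k/q_k = 13/1
k=1  a_k=2  p_k/q_k = 27/2
(x₁, y₁) = (27, 2);  27² − 182·2² = 1 ✓
(x_2, y_2) = (27·27 + 182·2·2, 27·2 + 2·27) = (1457, 108)
(x_3, y_3) = (27·1457 + 182·2·108, 27·108 + 2·1457) = (78651, 5830)
(x_4, y_4) = (27·78651 + 182·2·5830, 27·5830 + 2·78651) = (4245697, 314712)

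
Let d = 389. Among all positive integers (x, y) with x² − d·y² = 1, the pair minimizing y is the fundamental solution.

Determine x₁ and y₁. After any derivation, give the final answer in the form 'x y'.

3287049 166660

√389 = [19; 1,2,1,1,1,1,2,1,38, …], period ℓ=9 (odd) → k=17
a_0=19:  p_0=19·1+0=19,  q_0=19·0+1=1
…
a_3=1:  p_3=1·59+20=79,  q_3=1·3+1=4
…
a_5=1:  p_5=1·138+79=217,  q_5=1·7+4=11
a_6=1:  p_6=1·217+138=355,  q_6=1·11+7=18
…
a_8=1:  p_8=1·927+355=1282,  q_8=1·47+18=65
…
a_10=1:  p_10=1·49643+1282=50925,  q_10=1·2517+65=2582
a_11=2:  p_11=2·50925+49643=151493,  q_11=2·2582+2517=7681
…
a_14=1:  p_14=1·353911+202418=556329,  q_14=1·17944+10263=28207
…
a_16=2:  p_16=2·910240+556329=2376809,  q_16=2·46151+28207=120509
a_17=1:  p_17=1·2376809+910240=3287049,  q_17=1·120509+46151=166660
→ (3287049, 166660).  Check: 3287049²=10804691128401, 389·166660²=10804691128400, difference 1.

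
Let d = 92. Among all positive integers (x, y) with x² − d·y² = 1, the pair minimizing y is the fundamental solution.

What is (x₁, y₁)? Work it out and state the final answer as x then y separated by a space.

1151 120

√92 → a₀=9, period (1,1,2,4,2,1,1,18); ℓ=8 even so k=7
step 0: (9, 1)  from 9·(1,0) + (0,1)
step 1: (10, 1)  from 1·(9,1) + (1,0)
step 2: (19, 2)  from 1·(10,1) + (9,1)
step 3: (48, 5)  from 2·(19,2) + (10,1)
…
step 6: (681, 71)  from 1·(470,49) + (211,22)
step 7: (1151, 120)  from 1·(681,71) + (470,49)
→ (1151, 120).  Check: 1151²=1324801, 92·120²=1324800, difference 1.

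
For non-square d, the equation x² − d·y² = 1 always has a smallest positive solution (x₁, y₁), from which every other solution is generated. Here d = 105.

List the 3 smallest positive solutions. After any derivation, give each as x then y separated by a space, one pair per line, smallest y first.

√105 = [10; 4,20, …], period ℓ=2 (even) → k=1
k=0  a_k=10  p_k/q_k = 10/1
k=1  a_k=4  p_k/q_k = 41/4
fundamental: x₁=41, y₁=4  (since 1681 − 105·16 = 1)
k=2:  x_2 = 41·41+105·4·4 = 3361,  y_2 = 41·4+4·41 = 328
k=3:  x_3 = 41·3361+105·4·328 = 275561,  y_3 = 41·328+4·3361 = 26892

41 4
3361 328
275561 26892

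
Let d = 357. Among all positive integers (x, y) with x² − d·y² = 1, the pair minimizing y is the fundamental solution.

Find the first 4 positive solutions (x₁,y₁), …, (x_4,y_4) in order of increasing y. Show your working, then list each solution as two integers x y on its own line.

d=357: √d = [18; 1,8,2,8,1,36] (ℓ=6, even), read p_5/q_5
a_0=18:  p_0=18·1+0=18,  q_0=18·0+1=1
…
a_4=8:  p_4=8·359+170=3042,  q_4=8·19+9=161
a_5=1:  p_5=1·3042+359=3401,  q_5=1·161+19=180
fundamental: x₁=3401, y₁=180  (since 11566801 − 357·32400 = 1)
n=2: (3401,180)∘(3401,180) = (3401·3401+357·180·180, 3401·180+180·3401) = (23133601,1224360)
n=3: (23133601,1224360)∘(3401,180) = (3401·23133601+357·180·1224360, 3401·1224360+180·23133601) = (157354750601,8328096540)
n=4: (157354750601,8328096540)∘(3401,180) = (3401·157354750601+357·180·8328096540, 3401·8328096540+180·157354750601) = (1070326990454401,56647711440720)

3401 180
23133601 1224360
157354750601 8328096540
1070326990454401 56647711440720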